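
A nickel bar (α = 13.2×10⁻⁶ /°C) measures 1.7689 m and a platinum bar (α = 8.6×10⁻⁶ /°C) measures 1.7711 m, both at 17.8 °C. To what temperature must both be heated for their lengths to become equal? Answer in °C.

T = 288.8 °C

L₁(1 + α₁ΔT) = L₂(1 + α₂ΔT) ⇒ ΔT = (L₂ − L₁)/(α₁L₁ − α₂L₂)
L₂ − L₁ = 1.7711 − 1.7689 = 2.20×10⁻³ m
α₁L₁ − α₂L₂ = 13.2×10⁻⁶×1.7689 − 8.6×10⁻⁶×1.7711 = 8.11802×10⁻⁶ m/K
ΔT = 2.20×10⁻³ / 8.11802×10⁻⁶ = 271.002 K
T = 17.8 + 271.002 = 288.802 °C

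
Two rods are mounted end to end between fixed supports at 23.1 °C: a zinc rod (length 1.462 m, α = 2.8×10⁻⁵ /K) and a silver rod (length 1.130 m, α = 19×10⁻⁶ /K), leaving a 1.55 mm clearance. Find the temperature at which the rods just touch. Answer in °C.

T = 47.9 °C

Gap closes when ΔL₁ + ΔL₂ = 1.55 mm = 1.55×10⁻³ m
(α₁L₁ + α₂L₂)ΔT = g
α₁L₁ + α₂L₂ = 2.8×10⁻⁵×1.462 + 19×10⁻⁶×1.130 = 6.2406×10⁻⁵ m/K
ΔT = 1.55×10⁻³ / 6.2406×10⁻⁵ = 24.837 K
T = 23.1 + 24.837 = 47.937 °C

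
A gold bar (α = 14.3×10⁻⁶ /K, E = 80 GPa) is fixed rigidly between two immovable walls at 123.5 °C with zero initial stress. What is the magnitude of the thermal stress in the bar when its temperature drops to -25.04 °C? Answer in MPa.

σ = 170 MPa

Fully constrained: the free strain ε = αΔT is blocked, so σ = Eε = EαΔT.
|ΔT| = 148.54 K
σ = 80.0×10⁹ × 14.3×10⁻⁶ × 148.54 = 1.70×10⁸ Pa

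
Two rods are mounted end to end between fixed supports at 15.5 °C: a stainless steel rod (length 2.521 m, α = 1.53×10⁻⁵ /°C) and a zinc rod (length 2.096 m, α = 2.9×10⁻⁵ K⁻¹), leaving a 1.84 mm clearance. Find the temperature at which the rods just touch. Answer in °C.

α₁L₁ = 3.85713×10⁻⁵ m/K, α₂L₂ = 6.0784×10⁻⁵ m/K → total 9.93553×10⁻⁵ m/K
ΔT = g/(α₁L₁+α₂L₂) = 1.84×10⁻³ / 9.93553×10⁻⁵ = 18.519 K
T = 15.5 + 18.519 = 34.019 °C

T = 34.0 °C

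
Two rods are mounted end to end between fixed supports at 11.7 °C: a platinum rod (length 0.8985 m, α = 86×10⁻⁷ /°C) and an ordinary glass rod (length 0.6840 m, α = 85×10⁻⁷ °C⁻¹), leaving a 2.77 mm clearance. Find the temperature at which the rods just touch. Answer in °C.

T = 216 °C

α₁L₁ = 7.7271×10⁻⁶ m/K, α₂L₂ = 5.814×10⁻⁶ m/K → total 1.35411×10⁻⁵ m/K
ΔT = g/(α₁L₁+α₂L₂) = 2.77×10⁻³ / 1.35411×10⁻⁵ = 204.56 K
T = 11.7 + 204.56 = 216.26 °C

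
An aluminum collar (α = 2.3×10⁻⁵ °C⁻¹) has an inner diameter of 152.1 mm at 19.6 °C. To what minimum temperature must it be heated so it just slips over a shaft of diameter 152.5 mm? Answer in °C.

Required Δd = 152.5 − 152.1 = 0.4 mm
Δd = αd₀ΔT ⇒ ΔT = Δd/(αd₀) = 0.4 / (2.3×10⁻⁵ × 152.1) = 114.34 K
T_min = 19.6 + 114.34 = 133.94 °C

T = 134 °C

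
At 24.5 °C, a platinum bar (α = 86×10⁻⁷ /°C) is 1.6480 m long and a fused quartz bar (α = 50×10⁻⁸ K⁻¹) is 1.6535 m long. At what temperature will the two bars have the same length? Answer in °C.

Equal length when α₁L₁ΔT − α₂L₂ΔT = L₂ − L₁ = 5.50×10⁻³ m
α₁L₁ = 1.41728×10⁻⁵, α₂L₂ = 8.2675×10⁻⁷ → Δ(αL) = 1.334605×10⁻⁵ m/K
ΔT = 5.50×10⁻³ / 1.334605×10⁻⁵ = 412.107 K, so T = 24.5 + 412.107 = 436.607 °C

T = 436.6 °C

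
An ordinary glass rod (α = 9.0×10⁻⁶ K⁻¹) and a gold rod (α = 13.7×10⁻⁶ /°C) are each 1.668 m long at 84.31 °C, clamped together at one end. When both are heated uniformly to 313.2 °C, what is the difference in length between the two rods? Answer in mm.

ΔT = 228.89 K
ordinary glass: ΔL = 9.0×10⁻⁶ × 1.668 m × 228.89 = 3.4361×10⁻³ m = 3.4361 mm
gold: ΔL = 13.7×10⁻⁶ × 1.668 m × 228.89 = 5.2305×10⁻³ m = 5.2305 mm
difference = 5.2305 − 3.4361 = 1.7944 mm

1.79 mm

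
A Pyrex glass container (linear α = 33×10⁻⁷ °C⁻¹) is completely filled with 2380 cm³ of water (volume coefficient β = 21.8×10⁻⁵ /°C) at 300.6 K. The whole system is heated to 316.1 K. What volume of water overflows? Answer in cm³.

The container also expands: β_container ≈ 3α = 9.9×10⁻⁶ /K
Net overflow = V₀(β_liq − 3α_cont)ΔT
β − 3α = 2.18×10⁻⁴ − 9.9×10⁻⁶ = 2.081×10⁻⁴ /K; ΔT = 15.5 K
ΔV = 2380 × 2.081×10⁻⁴ × 15.5 = 7.68 cm³

7.68 cm³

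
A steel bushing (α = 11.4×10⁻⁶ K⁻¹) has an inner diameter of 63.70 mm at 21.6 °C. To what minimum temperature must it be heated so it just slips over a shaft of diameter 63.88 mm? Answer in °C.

T = 269 °C

Required Δd = 63.88 − 63.70 = 0.18 mm
Δd = αd₀ΔT ⇒ ΔT = Δd/(αd₀) = 0.18 / (11.4×10⁻⁶ × 63.70) = 247.87 K
T_min = 21.6 + 247.87 = 269.47 °C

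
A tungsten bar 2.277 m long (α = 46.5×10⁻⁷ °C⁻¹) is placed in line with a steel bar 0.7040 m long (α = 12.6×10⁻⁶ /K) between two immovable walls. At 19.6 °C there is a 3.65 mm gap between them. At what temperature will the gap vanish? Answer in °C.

α₁L₁ = 1.058805×10⁻⁵ m/K, α₂L₂ = 8.8704×10⁻⁶ m/K → total 1.945845×10⁻⁵ m/K
ΔT = g/(α₁L₁+α₂L₂) = 3.65×10⁻³ / 1.945845×10⁻⁵ = 187.58 K
T = 19.6 + 187.58 = 207.18 °C

T = 207 °C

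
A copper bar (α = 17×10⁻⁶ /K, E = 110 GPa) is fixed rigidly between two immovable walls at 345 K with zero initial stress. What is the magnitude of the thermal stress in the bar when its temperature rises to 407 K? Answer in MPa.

Fully constrained: the free strain ε = αΔT is blocked, so σ = Eε = EαΔT.
|ΔT| = 62 K
σ = 110×10⁹ × 17×10⁻⁶ × 62 = 1.16×10⁸ Pa

σ = 116 MPa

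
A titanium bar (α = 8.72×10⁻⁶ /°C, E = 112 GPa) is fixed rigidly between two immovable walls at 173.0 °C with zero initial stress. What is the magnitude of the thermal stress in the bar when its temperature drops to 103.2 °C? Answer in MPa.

σ = 68.2 MPa

Fully constrained: the free strain ε = αΔT is blocked, so σ = Eε = EαΔT.
|ΔT| = 69.8 K
σ = 112×10⁹ × 8.72×10⁻⁶ × 69.8 = 6.82×10⁷ Pa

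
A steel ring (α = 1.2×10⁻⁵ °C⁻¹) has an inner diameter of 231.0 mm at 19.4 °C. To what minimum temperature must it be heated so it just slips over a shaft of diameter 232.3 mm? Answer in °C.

T = 488 °C

Required Δd = 232.3 − 231.0 = 1.3 mm
Δd = αd₀ΔT ⇒ ΔT = Δd/(αd₀) = 1.3 / (1.2×10⁻⁵ × 231.0) = 468.98 K
T_min = 19.4 + 468.98 = 488.38 °C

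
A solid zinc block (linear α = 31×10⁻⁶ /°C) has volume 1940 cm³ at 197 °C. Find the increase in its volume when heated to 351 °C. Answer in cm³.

Isotropic solid: β ≈ 3α = 9.3×10⁻⁵ /K; ΔT = 154 K
ΔV = 3αV₀ΔT = 3(31×10⁻⁶)(1940)(154) = 27.8 cm³

ΔV = 27.8 cm³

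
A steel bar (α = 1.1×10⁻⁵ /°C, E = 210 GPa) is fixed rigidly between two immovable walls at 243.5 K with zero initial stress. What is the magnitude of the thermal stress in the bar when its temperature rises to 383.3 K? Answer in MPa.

σ = 323 MPa

Fully constrained: the free strain ε = αΔT is blocked, so σ = Eε = EαΔT.
|ΔT| = 139.8 K
σ = 210×10⁹ × 1.1×10⁻⁵ × 139.8 = 3.23×10⁸ Pa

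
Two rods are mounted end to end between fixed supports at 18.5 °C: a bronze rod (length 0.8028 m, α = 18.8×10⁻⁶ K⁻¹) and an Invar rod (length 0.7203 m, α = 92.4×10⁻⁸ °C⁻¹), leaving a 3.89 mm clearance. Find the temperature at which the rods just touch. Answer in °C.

T = 265 °C

Gap closes when ΔL₁ + ΔL₂ = 3.89 mm = 3.89×10⁻³ m
(α₁L₁ + α₂L₂)ΔT = g
α₁L₁ + α₂L₂ = 18.8×10⁻⁶×0.8028 + 92.4×10⁻⁸×0.7203 = 1.57581972×10⁻⁵ m/K
ΔT = 3.89×10⁻³ / 1.57581972×10⁻⁵ = 246.86 K
T = 18.5 + 246.86 = 265.36 °C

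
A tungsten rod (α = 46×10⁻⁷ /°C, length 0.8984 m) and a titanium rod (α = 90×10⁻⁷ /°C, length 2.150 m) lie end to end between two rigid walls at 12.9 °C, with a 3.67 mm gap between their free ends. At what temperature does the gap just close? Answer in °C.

α₁L₁ = 4.13264×10⁻⁶ m/K, α₂L₂ = 1.935×10⁻⁵ m/K → total 2.348264×10⁻⁵ m/K
ΔT = g/(α₁L₁+α₂L₂) = 3.67×10⁻³ / 2.348264×10⁻⁵ = 156.29 K
T = 12.9 + 156.29 = 169.19 °C

T = 169 °C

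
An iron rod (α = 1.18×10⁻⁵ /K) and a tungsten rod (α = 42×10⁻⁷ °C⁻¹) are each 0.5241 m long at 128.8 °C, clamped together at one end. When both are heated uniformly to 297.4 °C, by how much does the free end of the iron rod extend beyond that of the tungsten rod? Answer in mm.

ΔT = 168.6 K
iron: ΔL = 1.18×10⁻⁵ × 0.5241 m × 168.6 = 1.0427×10⁻³ m = 1.0427 mm
tungsten: ΔL = 42×10⁻⁷ × 0.5241 m × 168.6 = 3.7113×10⁻⁴ m = 0.37113 mm
difference = 1.0427 − 0.37113 = 0.67157 mm

0.672 mm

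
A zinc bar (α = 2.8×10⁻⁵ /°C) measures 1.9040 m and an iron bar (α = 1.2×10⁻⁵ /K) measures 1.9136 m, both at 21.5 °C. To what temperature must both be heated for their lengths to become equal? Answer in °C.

T = 337.8 °C

L₁(1 + α₁ΔT) = L₂(1 + α₂ΔT) ⇒ ΔT = (L₂ − L₁)/(α₁L₁ − α₂L₂)
L₂ − L₁ = 1.9136 − 1.9040 = 9.60×10⁻³ m
α₁L₁ − α₂L₂ = 2.8×10⁻⁵×1.9040 − 1.2×10⁻⁵×1.9136 = 3.03488×10⁻⁵ m/K
ΔT = 9.60×10⁻³ / 3.03488×10⁻⁵ = 316.322 K
T = 21.5 + 316.322 = 337.822 °C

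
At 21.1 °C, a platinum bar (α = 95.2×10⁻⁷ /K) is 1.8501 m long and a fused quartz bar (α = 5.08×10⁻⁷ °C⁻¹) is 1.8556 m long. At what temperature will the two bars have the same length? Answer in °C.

Equal length when α₁L₁ΔT − α₂L₂ΔT = L₂ − L₁ = 5.50×10⁻³ m
α₁L₁ = 1.7612952×10⁻⁵, α₂L₂ = 9.426448×10⁻⁷ → Δ(αL) = 1.66703072×10⁻⁵ m/K
ΔT = 5.50×10⁻³ / 1.66703072×10⁻⁵ = 329.928 K, so T = 21.1 + 329.928 = 351.028 °C

T = 351.0 °C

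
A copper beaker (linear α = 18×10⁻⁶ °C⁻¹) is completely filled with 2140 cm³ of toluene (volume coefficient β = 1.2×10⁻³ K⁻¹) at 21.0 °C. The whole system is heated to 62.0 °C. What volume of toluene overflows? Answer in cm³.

The beaker also expands: β_container ≈ 3α = 5.4×10⁻⁵ /K
Net overflow = V₀(β_liq − 3α_cont)ΔT
β − 3α = 1.20×10⁻³ − 5.4×10⁻⁵ = 1.146×10⁻³ /K; ΔT = 41.0 K
ΔV = 2140 × 1.146×10⁻³ × 41.0 = 101 cm³

101 cm³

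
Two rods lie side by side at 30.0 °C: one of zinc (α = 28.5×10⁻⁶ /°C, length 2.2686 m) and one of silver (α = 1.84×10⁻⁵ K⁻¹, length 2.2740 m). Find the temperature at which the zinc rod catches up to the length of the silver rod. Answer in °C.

T = 266.7 °C

L₁(1 + α₁ΔT) = L₂(1 + α₂ΔT) ⇒ ΔT = (L₂ − L₁)/(α₁L₁ − α₂L₂)
L₂ − L₁ = 2.2740 − 2.2686 = 5.40×10⁻³ m
α₁L₁ − α₂L₂ = 28.5×10⁻⁶×2.2686 − 1.84×10⁻⁵×2.2740 = 2.28135×10⁻⁵ m/K
ΔT = 5.40×10⁻³ / 2.28135×10⁻⁵ = 236.702 K
T = 30.0 + 236.702 = 266.702 °C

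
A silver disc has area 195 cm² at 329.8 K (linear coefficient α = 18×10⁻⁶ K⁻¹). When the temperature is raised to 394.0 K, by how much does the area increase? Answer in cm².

Area coefficient ≈ 2α; |ΔT| = 64.2 K
ΔA = 2αA₀ΔT = 2(18×10⁻⁶)(195)(64.2) = 0.451 cm²

ΔA = 0.451 cm²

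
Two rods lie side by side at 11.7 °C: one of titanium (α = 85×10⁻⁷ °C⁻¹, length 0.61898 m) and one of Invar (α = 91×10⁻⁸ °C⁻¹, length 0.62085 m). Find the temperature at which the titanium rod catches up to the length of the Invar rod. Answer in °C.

T = 409.9 °C

L₁(1 + α₁ΔT) = L₂(1 + α₂ΔT) ⇒ ΔT = (L₂ − L₁)/(α₁L₁ − α₂L₂)
L₂ − L₁ = 0.62085 − 0.61898 = 1.87×10⁻³ m
α₁L₁ − α₂L₂ = 85×10⁻⁷×0.61898 − 91×10⁻⁸×0.62085 = 4.6963565×10⁻⁶ m/K
ΔT = 1.87×10⁻³ / 4.6963565×10⁻⁶ = 398.181 K
T = 11.7 + 398.181 = 409.881 °C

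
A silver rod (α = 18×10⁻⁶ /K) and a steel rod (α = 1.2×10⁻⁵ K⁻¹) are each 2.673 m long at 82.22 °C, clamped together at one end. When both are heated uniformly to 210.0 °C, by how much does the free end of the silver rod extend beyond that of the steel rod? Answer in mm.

2.05 mm

ΔT = 127.78 K
silver: ΔL = 18×10⁻⁶ × 2.673 m × 127.78 = 6.1480×10⁻³ m = 6.1480 mm
steel: ΔL = 1.2×10⁻⁵ × 2.673 m × 127.78 = 4.0987×10⁻³ m = 4.0987 mm
difference = 6.1480 − 4.0987 = 2.0493 mm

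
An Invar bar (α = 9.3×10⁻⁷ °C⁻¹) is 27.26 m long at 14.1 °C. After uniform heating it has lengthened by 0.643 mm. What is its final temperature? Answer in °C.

ΔL = αL₀ΔT ⇒ ΔT = ΔL / (αL₀)
ΔT = 0.643×10⁻³ m / (9.3×10⁻⁷ × 27.26 m) = 25.363 K
T = 14.1 + 25.363 = 39.463 °C

T = 39.5 °C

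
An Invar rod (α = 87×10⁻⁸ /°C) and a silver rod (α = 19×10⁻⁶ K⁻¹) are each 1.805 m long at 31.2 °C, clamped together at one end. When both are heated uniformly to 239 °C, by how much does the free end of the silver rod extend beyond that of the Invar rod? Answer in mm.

6.80 mm

ΔT = 207.8 K
Invar: ΔL = 87×10⁻⁸ × 1.805 m × 207.8 = 3.2632×10⁻⁴ m = 0.32632 mm
silver: ΔL = 19×10⁻⁶ × 1.805 m × 207.8 = 7.1265×10⁻³ m = 7.1265 mm
difference = 7.1265 − 0.32632 = 6.80018 mm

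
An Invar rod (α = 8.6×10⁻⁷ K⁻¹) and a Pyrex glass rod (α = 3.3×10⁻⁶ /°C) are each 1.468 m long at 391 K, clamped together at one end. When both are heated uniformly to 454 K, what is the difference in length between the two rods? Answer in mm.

ΔT = 63 K
Invar: ΔL = 8.6×10⁻⁷ × 1.468 m × 63 = 7.9536×10⁻⁵ m = 0.079536 mm
Pyrex glass: ΔL = 3.3×10⁻⁶ × 1.468 m × 63 = 3.0520×10⁻⁴ m = 0.30520 mm
difference = 0.30520 − 0.079536 = 0.225664 mm

0.226 mm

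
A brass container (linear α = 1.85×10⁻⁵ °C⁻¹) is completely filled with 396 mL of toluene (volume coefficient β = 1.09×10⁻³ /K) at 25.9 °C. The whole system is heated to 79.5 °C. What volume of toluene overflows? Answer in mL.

The container also expands: β_container ≈ 3α = 5.55×10⁻⁵ /K
Net overflow = V₀(β_liq − 3α_cont)ΔT
β − 3α = 1.09×10⁻³ − 5.55×10⁻⁵ = 1.0345×10⁻³ /K; ΔT = 53.6 K
ΔV = 396 × 1.0345×10⁻³ × 53.6 = 22.0 mL

22.0 mL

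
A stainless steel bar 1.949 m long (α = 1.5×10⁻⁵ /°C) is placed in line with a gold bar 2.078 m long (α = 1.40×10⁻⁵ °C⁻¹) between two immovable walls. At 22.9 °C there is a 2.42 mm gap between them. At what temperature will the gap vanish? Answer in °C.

α₁L₁ = 2.9235×10⁻⁵ m/K, α₂L₂ = 2.9092×10⁻⁵ m/K → total 5.8327×10⁻⁵ m/K
ΔT = g/(α₁L₁+α₂L₂) = 2.42×10⁻³ / 5.8327×10⁻⁵ = 41.490 K
T = 22.9 + 41.490 = 64.390 °C

T = 64.4 °C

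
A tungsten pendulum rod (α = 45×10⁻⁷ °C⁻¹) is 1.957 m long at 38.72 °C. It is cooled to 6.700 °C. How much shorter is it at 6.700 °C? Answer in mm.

ΔL = 0.282 mm

|ΔT| = |6.700 − 38.72| = 32.020 K
ΔL = αL₀ΔT = (45×10⁻⁷)(1.957)(32.020) = 2.82×10⁻⁴ m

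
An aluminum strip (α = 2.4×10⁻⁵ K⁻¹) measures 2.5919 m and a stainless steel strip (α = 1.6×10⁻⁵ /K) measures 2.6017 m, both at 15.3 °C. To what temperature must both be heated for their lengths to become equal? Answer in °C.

Equal length when α₁L₁ΔT − α₂L₂ΔT = L₂ − L₁ = 9.80×10⁻³ m
α₁L₁ = 6.22056×10⁻⁵, α₂L₂ = 4.16272×10⁻⁵ → Δ(αL) = 2.05784×10⁻⁵ m/K
ΔT = 9.80×10⁻³ / 2.05784×10⁻⁵ = 476.228 K, so T = 15.3 + 476.228 = 491.528 °C

T = 491.5 °C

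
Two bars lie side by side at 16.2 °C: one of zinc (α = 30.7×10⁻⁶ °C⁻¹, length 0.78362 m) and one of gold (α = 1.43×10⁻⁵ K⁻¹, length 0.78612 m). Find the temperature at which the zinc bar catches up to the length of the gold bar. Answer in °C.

T = 211.3 °C

Equal length when α₁L₁ΔT − α₂L₂ΔT = L₂ − L₁ = 2.50×10⁻³ m
α₁L₁ = 2.4057134×10⁻⁵, α₂L₂ = 1.1241516×10⁻⁵ → Δ(αL) = 1.2815618×10⁻⁵ m/K
ΔT = 2.50×10⁻³ / 1.2815618×10⁻⁵ = 195.074 K, so T = 16.2 + 195.074 = 211.274 °C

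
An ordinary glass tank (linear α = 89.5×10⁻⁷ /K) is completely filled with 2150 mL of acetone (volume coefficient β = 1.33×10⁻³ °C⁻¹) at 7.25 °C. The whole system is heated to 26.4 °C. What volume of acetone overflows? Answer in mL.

53.7 mL

The tank also expands: β_container ≈ 3α = 2.685×10⁻⁵ /K
Net overflow = V₀(β_liq − 3α_cont)ΔT
β − 3α = 1.33×10⁻³ − 2.685×10⁻⁵ = 1.30315×10⁻³ /K; ΔT = 19.15 K
ΔV = 2150 × 1.30315×10⁻³ × 19.15 = 53.7 mL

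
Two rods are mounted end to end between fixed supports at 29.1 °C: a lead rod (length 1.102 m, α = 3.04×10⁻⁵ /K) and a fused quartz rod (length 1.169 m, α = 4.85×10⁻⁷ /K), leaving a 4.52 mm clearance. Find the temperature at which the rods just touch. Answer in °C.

Gap closes when ΔL₁ + ΔL₂ = 4.52 mm = 4.52×10⁻³ m
(α₁L₁ + α₂L₂)ΔT = g
α₁L₁ + α₂L₂ = 3.04×10⁻⁵×1.102 + 4.85×10⁻⁷×1.169 = 3.4067765×10⁻⁵ m/K
ΔT = 4.52×10⁻³ / 3.4067765×10⁻⁵ = 132.68 K
T = 29.1 + 132.68 = 161.78 °C

T = 162 °C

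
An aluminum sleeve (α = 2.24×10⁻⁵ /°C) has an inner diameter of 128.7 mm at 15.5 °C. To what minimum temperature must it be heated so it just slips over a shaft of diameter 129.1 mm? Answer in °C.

Required Δd = 129.1 − 128.7 = 0.4 mm
Δd = αd₀ΔT ⇒ ΔT = Δd/(αd₀) = 0.4 / (2.24×10⁻⁵ × 128.7) = 138.75 K
T_min = 15.5 + 138.75 = 154.25 °C

T = 154 °C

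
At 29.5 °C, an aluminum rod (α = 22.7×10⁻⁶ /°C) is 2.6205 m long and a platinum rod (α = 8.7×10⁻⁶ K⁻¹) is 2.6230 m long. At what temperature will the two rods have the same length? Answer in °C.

T = 97.68 °C

L₁(1 + α₁ΔT) = L₂(1 + α₂ΔT) ⇒ ΔT = (L₂ − L₁)/(α₁L₁ − α₂L₂)
L₂ − L₁ = 2.6230 − 2.6205 = 2.50×10⁻³ m
α₁L₁ − α₂L₂ = 22.7×10⁻⁶×2.6205 − 8.7×10⁻⁶×2.6230 = 3.666525×10⁻⁵ m/K
ΔT = 2.50×10⁻³ / 3.666525×10⁻⁵ = 68.1845 K
T = 29.5 + 68.1845 = 97.6845 °C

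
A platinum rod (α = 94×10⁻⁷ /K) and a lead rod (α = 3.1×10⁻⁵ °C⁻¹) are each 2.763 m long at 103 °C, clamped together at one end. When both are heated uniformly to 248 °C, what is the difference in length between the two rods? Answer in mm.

8.65 mm

ΔT = 145 K
platinum: ΔL = 94×10⁻⁷ × 2.763 m × 145 = 3.7660×10⁻³ m = 3.7660 mm
lead: ΔL = 3.1×10⁻⁵ × 2.763 m × 145 = 1.2420×10⁻² m = 12.420 mm
difference = 12.420 − 3.7660 = 8.654 mm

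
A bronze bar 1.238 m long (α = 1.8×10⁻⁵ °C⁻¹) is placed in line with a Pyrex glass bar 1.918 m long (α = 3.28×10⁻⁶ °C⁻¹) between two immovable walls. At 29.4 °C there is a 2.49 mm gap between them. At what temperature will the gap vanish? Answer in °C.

T = 117 °C

Gap closes when ΔL₁ + ΔL₂ = 2.49 mm = 2.49×10⁻³ m
(α₁L₁ + α₂L₂)ΔT = g
α₁L₁ + α₂L₂ = 1.8×10⁻⁵×1.238 + 3.28×10⁻⁶×1.918 = 2.857504×10⁻⁵ m/K
ΔT = 2.49×10⁻³ / 2.857504×10⁻⁵ = 87.14 K
T = 29.4 + 87.14 = 116.54 °C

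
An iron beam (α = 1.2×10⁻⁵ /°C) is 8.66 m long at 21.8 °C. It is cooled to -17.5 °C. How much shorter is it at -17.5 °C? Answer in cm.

ΔL = 0.408 cm

|ΔT| = |-17.5 − 21.8| = 39.3 K
ΔL = αL₀ΔT = (1.2×10⁻⁵)(8.66)(39.3) = 4.08×10⁻³ m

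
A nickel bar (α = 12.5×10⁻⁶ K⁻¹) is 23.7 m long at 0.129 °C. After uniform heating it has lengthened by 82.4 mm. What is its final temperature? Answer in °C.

T = 278 °C

ΔL = αL₀ΔT ⇒ ΔT = ΔL / (αL₀)
ΔT = 82.4×10⁻³ m / (12.5×10⁻⁶ × 23.7 m) = 278.143 K
T = 0.129 + 278.143 = 278.272 °C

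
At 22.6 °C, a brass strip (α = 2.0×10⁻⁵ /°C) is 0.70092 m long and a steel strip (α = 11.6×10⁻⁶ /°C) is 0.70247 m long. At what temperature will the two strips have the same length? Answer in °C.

L₁(1 + α₁ΔT) = L₂(1 + α₂ΔT) ⇒ ΔT = (L₂ − L₁)/(α₁L₁ − α₂L₂)
L₂ − L₁ = 0.70247 − 0.70092 = 1.55×10⁻³ m
α₁L₁ − α₂L₂ = 2.0×10⁻⁵×0.70092 − 11.6×10⁻⁶×0.70247 = 5.869748×10⁻⁶ m/K
ΔT = 1.55×10⁻³ / 5.869748×10⁻⁶ = 264.066 K
T = 22.6 + 264.066 = 286.666 °C

T = 286.7 °C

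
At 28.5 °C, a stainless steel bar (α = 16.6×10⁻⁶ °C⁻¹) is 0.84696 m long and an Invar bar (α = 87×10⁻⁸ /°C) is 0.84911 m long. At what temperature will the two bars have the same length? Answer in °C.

T = 189.9 °C

L₁(1 + α₁ΔT) = L₂(1 + α₂ΔT) ⇒ ΔT = (L₂ − L₁)/(α₁L₁ − α₂L₂)
L₂ − L₁ = 0.84911 − 0.84696 = 2.15×10⁻³ m
α₁L₁ − α₂L₂ = 16.6×10⁻⁶×0.84696 − 87×10⁻⁸×0.84911 = 1.33208103×10⁻⁵ m/K
ΔT = 2.15×10⁻³ / 1.33208103×10⁻⁵ = 161.402 K
T = 28.5 + 161.402 = 189.902 °C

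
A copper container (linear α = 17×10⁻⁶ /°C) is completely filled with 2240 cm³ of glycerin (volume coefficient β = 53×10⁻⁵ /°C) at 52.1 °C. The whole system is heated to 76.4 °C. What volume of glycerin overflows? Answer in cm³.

26.1 cm³

The container also expands: β_container ≈ 3α = 5.1×10⁻⁵ /K
Net overflow = V₀(β_liq − 3α_cont)ΔT
β − 3α = 5.30×10⁻⁴ − 5.1×10⁻⁵ = 4.79×10⁻⁴ /K; ΔT = 24.3 K
ΔV = 2240 × 4.79×10⁻⁴ × 24.3 = 26.1 cm³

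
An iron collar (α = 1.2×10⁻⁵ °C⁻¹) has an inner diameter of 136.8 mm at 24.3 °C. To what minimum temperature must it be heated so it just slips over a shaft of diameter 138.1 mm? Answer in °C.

T = 816 °C

Required Δd = 138.1 − 136.8 = 1.3 mm
Δd = αd₀ΔT ⇒ ΔT = Δd/(αd₀) = 1.3 / (1.2×10⁻⁵ × 136.8) = 791.91 K
T_min = 24.3 + 791.91 = 816.21 °C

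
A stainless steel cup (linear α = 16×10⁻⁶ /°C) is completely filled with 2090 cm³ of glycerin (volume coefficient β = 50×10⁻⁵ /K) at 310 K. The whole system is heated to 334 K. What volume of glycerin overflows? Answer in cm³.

The cup also expands: β_container ≈ 3α = 4.8×10⁻⁵ /K
Net overflow = V₀(β_liq − 3α_cont)ΔT
β − 3α = 5.00×10⁻⁴ − 4.8×10⁻⁵ = 4.52×10⁻⁴ /K; ΔT = 24 K
ΔV = 2090 × 4.52×10⁻⁴ × 24 = 22.7 cm³

22.7 cm³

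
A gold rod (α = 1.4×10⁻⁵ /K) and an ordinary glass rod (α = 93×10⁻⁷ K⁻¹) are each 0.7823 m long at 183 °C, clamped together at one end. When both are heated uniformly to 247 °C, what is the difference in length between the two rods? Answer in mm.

0.235 mm

ΔT = 64 K
gold: ΔL = 1.4×10⁻⁵ × 0.7823 m × 64 = 7.0094×10⁻⁴ m = 0.70094 mm
ordinary glass: ΔL = 93×10⁻⁷ × 0.7823 m × 64 = 4.6562×10⁻⁴ m = 0.46562 mm
difference = 0.70094 − 0.46562 = 0.23532 mm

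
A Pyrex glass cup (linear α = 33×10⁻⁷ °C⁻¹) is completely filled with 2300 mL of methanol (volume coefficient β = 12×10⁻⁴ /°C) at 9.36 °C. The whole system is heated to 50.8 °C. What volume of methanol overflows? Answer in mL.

The cup also expands: β_container ≈ 3α = 9.9×10⁻⁶ /K
Net overflow = V₀(β_liq − 3α_cont)ΔT
β − 3α = 1.20×10⁻³ − 9.9×10⁻⁶ = 1.1901×10⁻³ /K; ΔT = 41.44 K
ΔV = 2300 × 1.1901×10⁻³ × 41.44 = 113 mL

113 mL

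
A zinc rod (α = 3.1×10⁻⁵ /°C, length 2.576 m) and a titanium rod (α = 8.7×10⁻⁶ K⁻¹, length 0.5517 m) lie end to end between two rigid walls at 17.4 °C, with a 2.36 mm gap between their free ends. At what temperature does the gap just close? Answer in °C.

α₁L₁ = 7.9856×10⁻⁵ m/K, α₂L₂ = 4.79979×10⁻⁶ m/K → total 8.465579×10⁻⁵ m/K
ΔT = g/(α₁L₁+α₂L₂) = 2.36×10⁻³ / 8.465579×10⁻⁵ = 27.878 K
T = 17.4 + 27.878 = 45.278 °C

T = 45.3 °C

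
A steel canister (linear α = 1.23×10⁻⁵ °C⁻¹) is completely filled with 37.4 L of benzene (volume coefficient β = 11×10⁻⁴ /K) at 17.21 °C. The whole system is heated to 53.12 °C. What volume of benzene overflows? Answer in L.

1.43 L

The canister also expands: β_container ≈ 3α = 3.69×10⁻⁵ /K
Net overflow = V₀(β_liq − 3α_cont)ΔT
β − 3α = 1.10×10⁻³ − 3.69×10⁻⁵ = 1.0631×10⁻³ /K; ΔT = 35.91 K
ΔV = 37.4 × 1.0631×10⁻³ × 35.91 = 1.43 L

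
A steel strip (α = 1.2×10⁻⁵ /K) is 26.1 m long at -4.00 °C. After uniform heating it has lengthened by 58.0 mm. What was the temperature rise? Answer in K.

ΔL = αL₀ΔT ⇒ ΔT = ΔL / (αL₀)
ΔT = 58.0×10⁻³ m / (1.2×10⁻⁵ × 26.1 m) = 185.19 K

ΔT = 185 K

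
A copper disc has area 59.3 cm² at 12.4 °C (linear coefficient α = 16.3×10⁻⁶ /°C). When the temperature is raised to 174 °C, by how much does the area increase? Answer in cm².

Area coefficient ≈ 2α; |ΔT| = 161.6 K
ΔA = 2αA₀ΔT = 2(16.3×10⁻⁶)(59.3)(161.6) = 0.312 cm²

ΔA = 0.312 cm²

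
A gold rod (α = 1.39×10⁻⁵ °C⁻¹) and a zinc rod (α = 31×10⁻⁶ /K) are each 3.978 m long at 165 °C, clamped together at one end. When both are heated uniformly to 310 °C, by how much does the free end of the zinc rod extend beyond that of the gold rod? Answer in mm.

9.86 mm

ΔT = 145 K
gold: ΔL = 1.39×10⁻⁵ × 3.978 m × 145 = 8.0177×10⁻³ m = 8.0177 mm
zinc: ΔL = 31×10⁻⁶ × 3.978 m × 145 = 1.7881×10⁻² m = 17.881 mm
difference = 17.881 − 8.0177 = 9.8633 mm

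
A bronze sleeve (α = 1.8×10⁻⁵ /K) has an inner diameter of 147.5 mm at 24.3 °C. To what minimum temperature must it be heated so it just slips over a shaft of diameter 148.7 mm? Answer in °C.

T = 476 °C

Required Δd = 148.7 − 147.5 = 1.2 mm
Δd = αd₀ΔT ⇒ ΔT = Δd/(αd₀) = 1.2 / (1.8×10⁻⁵ × 147.5) = 451.98 K
T_min = 24.3 + 451.98 = 476.28 °C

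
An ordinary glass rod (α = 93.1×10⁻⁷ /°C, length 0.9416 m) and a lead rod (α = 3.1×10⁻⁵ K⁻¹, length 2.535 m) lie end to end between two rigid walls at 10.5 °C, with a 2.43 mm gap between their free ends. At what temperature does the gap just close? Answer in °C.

T = 38.3 °C

Gap closes when ΔL₁ + ΔL₂ = 2.43 mm = 2.43×10⁻³ m
(α₁L₁ + α₂L₂)ΔT = g
α₁L₁ + α₂L₂ = 93.1×10⁻⁷×0.9416 + 3.1×10⁻⁵×2.535 = 8.7351296×10⁻⁵ m/K
ΔT = 2.43×10⁻³ / 8.7351296×10⁻⁵ = 27.819 K
T = 10.5 + 27.819 = 38.319 °C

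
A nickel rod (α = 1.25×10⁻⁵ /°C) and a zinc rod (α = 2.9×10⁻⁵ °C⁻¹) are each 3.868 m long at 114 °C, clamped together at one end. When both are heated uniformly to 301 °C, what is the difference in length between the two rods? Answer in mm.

11.9 mm

ΔT = 187 K
nickel: ΔL = 1.25×10⁻⁵ × 3.868 m × 187 = 9.0415×10⁻³ m = 9.0415 mm
zinc: ΔL = 2.9×10⁻⁵ × 3.868 m × 187 = 2.0976×10⁻² m = 20.976 mm
difference = 20.976 − 9.0415 = 11.9345 mm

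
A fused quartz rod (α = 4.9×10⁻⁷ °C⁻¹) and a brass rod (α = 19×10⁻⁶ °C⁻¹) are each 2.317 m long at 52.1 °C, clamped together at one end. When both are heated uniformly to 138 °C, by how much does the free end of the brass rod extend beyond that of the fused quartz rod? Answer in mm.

ΔT = 85.9 K
fused quartz: ΔL = 4.9×10⁻⁷ × 2.317 m × 85.9 = 9.7525×10⁻⁵ m = 0.097525 mm
brass: ΔL = 19×10⁻⁶ × 2.317 m × 85.9 = 3.7816×10⁻³ m = 3.7816 mm
difference = 3.7816 − 0.097525 = 3.684075 mm

3.68 mm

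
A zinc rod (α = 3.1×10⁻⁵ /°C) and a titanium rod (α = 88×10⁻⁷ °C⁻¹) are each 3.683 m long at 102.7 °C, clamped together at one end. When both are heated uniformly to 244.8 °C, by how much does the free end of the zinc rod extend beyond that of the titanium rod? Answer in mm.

ΔT = 142.1 K
zinc: ΔL = 3.1×10⁻⁵ × 3.683 m × 142.1 = 1.6224×10⁻² m = 16.224 mm
titanium: ΔL = 88×10⁻⁷ × 3.683 m × 142.1 = 4.6055×10⁻³ m = 4.6055 mm
difference = 16.224 − 4.6055 = 11.6185 mm

11.6 mm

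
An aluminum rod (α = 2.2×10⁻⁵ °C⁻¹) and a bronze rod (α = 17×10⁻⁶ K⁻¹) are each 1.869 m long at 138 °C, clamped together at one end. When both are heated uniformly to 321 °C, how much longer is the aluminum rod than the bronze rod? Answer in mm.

ΔT = 183 K
aluminum: ΔL = 2.2×10⁻⁵ × 1.869 m × 183 = 7.5246×10⁻³ m = 7.5246 mm
bronze: ΔL = 17×10⁻⁶ × 1.869 m × 183 = 5.8145×10⁻³ m = 5.8145 mm
difference = 7.5246 − 5.8145 = 1.7101 mm

1.71 mm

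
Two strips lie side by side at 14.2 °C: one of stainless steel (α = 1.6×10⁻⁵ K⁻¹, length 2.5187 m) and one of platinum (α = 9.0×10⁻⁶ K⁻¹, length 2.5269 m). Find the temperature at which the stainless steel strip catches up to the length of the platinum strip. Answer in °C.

T = 481.2 °C

Equal length when α₁L₁ΔT − α₂L₂ΔT = L₂ − L₁ = 8.20×10⁻³ m
α₁L₁ = 4.02992×10⁻⁵, α₂L₂ = 2.27421×10⁻⁵ → Δ(αL) = 1.75571×10⁻⁵ m/K
ΔT = 8.20×10⁻³ / 1.75571×10⁻⁵ = 467.048 K, so T = 14.2 + 467.048 = 481.248 °C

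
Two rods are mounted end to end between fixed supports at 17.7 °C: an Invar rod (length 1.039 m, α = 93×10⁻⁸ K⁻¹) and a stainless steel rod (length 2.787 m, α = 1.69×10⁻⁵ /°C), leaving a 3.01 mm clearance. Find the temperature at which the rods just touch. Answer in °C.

T = 80.3 °C

α₁L₁ = 9.6627×10⁻⁷ m/K, α₂L₂ = 4.71003×10⁻⁵ m/K → total 4.806657×10⁻⁵ m/K
ΔT = g/(α₁L₁+α₂L₂) = 3.01×10⁻³ / 4.806657×10⁻⁵ = 62.621 K
T = 17.7 + 62.621 = 80.321 °C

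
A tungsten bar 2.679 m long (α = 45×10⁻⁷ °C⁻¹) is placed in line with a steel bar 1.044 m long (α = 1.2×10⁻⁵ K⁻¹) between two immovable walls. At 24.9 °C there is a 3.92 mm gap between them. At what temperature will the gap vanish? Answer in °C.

α₁L₁ = 1.20555×10⁻⁵ m/K, α₂L₂ = 1.2528×10⁻⁵ m/K → total 2.45835×10⁻⁵ m/K
ΔT = g/(α₁L₁+α₂L₂) = 3.92×10⁻³ / 2.45835×10⁻⁵ = 159.46 K
T = 24.9 + 159.46 = 184.36 °C

T = 184 °C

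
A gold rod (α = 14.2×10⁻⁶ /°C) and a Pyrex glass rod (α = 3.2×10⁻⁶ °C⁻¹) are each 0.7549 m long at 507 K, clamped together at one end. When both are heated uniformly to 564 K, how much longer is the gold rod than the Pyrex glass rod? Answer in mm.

0.473 mm

ΔT = 57 K
gold: ΔL = 14.2×10⁻⁶ × 0.7549 m × 57 = 6.1102×10⁻⁴ m = 0.61102 mm
Pyrex glass: ΔL = 3.2×10⁻⁶ × 0.7549 m × 57 = 1.3769×10⁻⁴ m = 0.13769 mm
difference = 0.61102 − 0.13769 = 0.47333 mm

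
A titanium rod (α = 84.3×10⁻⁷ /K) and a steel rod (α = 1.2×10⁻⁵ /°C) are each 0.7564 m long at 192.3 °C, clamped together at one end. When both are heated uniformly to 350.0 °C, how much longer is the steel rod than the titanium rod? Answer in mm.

ΔT = 157.7 K
titanium: ΔL = 84.3×10⁻⁷ × 0.7564 m × 157.7 = 1.0056×10⁻³ m = 1.0056 mm
steel: ΔL = 1.2×10⁻⁵ × 0.7564 m × 157.7 = 1.4314×10⁻³ m = 1.4314 mm
difference = 1.4314 − 1.0056 = 0.4258 mm

0.426 mm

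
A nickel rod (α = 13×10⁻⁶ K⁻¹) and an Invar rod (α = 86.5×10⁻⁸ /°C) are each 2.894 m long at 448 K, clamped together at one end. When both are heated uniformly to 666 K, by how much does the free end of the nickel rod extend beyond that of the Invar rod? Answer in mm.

7.66 mm

ΔT = 218 K
nickel: ΔL = 13×10⁻⁶ × 2.894 m × 218 = 8.2016×10⁻³ m = 8.2016 mm
Invar: ΔL = 86.5×10⁻⁸ × 2.894 m × 218 = 5.4572×10⁻⁴ m = 0.54572 mm
difference = 8.2016 − 0.54572 = 7.65588 mm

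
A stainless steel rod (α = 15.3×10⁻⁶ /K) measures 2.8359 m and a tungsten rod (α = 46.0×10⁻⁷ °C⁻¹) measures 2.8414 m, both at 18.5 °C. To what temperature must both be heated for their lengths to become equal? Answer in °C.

T = 199.9 °C

L₁(1 + α₁ΔT) = L₂(1 + α₂ΔT) ⇒ ΔT = (L₂ − L₁)/(α₁L₁ − α₂L₂)
L₂ − L₁ = 2.8414 − 2.8359 = 5.50×10⁻³ m
α₁L₁ − α₂L₂ = 15.3×10⁻⁶×2.8359 − 46.0×10⁻⁷×2.8414 = 3.031883×10⁻⁵ m/K
ΔT = 5.50×10⁻³ / 3.031883×10⁻⁵ = 181.405 K
T = 18.5 + 181.405 = 199.905 °C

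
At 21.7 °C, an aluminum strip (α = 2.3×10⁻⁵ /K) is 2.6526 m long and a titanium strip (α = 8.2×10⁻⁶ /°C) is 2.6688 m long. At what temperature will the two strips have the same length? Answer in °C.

Equal length when α₁L₁ΔT − α₂L₂ΔT = L₂ − L₁ = 1.62×10⁻² m
α₁L₁ = 6.10098×10⁻⁵, α₂L₂ = 2.188416×10⁻⁵ → Δ(αL) = 3.912564×10⁻⁵ m/K
ΔT = 1.62×10⁻² / 3.912564×10⁻⁵ = 414.051 K, so T = 21.7 + 414.051 = 435.751 °C

T = 435.8 °C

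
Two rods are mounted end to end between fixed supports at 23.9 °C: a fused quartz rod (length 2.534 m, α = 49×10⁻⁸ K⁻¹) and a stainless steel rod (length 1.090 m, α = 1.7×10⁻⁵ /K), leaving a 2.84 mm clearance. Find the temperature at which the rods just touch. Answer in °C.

T = 168 °C

Gap closes when ΔL₁ + ΔL₂ = 2.84 mm = 2.84×10⁻³ m
(α₁L₁ + α₂L₂)ΔT = g
α₁L₁ + α₂L₂ = 49×10⁻⁸×2.534 + 1.7×10⁻⁵×1.090 = 1.977166×10⁻⁵ m/K
ΔT = 2.84×10⁻³ / 1.977166×10⁻⁵ = 143.64 K
T = 23.9 + 143.64 = 167.54 °C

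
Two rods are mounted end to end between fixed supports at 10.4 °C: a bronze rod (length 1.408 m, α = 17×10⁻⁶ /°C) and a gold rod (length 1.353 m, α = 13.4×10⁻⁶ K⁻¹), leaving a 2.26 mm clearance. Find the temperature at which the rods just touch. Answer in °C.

T = 64.1 °C

Gap closes when ΔL₁ + ΔL₂ = 2.26 mm = 2.26×10⁻³ m
(α₁L₁ + α₂L₂)ΔT = g
α₁L₁ + α₂L₂ = 17×10⁻⁶×1.408 + 13.4×10⁻⁶×1.353 = 4.20662×10⁻⁵ m/K
ΔT = 2.26×10⁻³ / 4.20662×10⁻⁵ = 53.725 K
T = 10.4 + 53.725 = 64.125 °C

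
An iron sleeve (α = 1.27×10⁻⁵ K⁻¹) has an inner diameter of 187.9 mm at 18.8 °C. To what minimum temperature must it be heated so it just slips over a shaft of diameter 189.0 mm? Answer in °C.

T = 480 °C

Required Δd = 189.0 − 187.9 = 1.1 mm
Δd = αd₀ΔT ⇒ ΔT = Δd/(αd₀) = 1.1 / (1.27×10⁻⁵ × 187.9) = 460.96 K
T_min = 18.8 + 460.96 = 479.76 °C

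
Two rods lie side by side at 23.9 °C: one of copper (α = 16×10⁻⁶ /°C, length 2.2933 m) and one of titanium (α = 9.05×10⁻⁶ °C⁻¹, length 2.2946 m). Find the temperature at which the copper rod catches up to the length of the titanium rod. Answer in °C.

T = 105.5 °C

Equal length when α₁L₁ΔT − α₂L₂ΔT = L₂ − L₁ = 1.30×10⁻³ m
α₁L₁ = 3.66928×10⁻⁵, α₂L₂ = 2.076613×10⁻⁵ → Δ(αL) = 1.592667×10⁻⁵ m/K
ΔT = 1.30×10⁻³ / 1.592667×10⁻⁵ = 81.624 K, so T = 23.9 + 81.624 = 105.524 °C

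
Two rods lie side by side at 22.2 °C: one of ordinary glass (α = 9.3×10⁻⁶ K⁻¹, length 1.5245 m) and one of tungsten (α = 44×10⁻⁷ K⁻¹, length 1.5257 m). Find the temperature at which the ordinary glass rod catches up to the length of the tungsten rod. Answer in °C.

T = 183.0 °C

Equal length when α₁L₁ΔT − α₂L₂ΔT = L₂ − L₁ = 1.20×10⁻³ m
α₁L₁ = 1.417785×10⁻⁵, α₂L₂ = 6.71308×10⁻⁶ → Δ(αL) = 7.46477×10⁻⁶ m/K
ΔT = 1.20×10⁻³ / 7.46477×10⁻⁶ = 160.755 K, so T = 22.2 + 160.755 = 182.955 °C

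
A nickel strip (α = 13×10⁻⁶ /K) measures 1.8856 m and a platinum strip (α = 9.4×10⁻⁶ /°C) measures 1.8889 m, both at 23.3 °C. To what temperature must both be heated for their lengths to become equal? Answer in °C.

L₁(1 + α₁ΔT) = L₂(1 + α₂ΔT) ⇒ ΔT = (L₂ − L₁)/(α₁L₁ − α₂L₂)
L₂ − L₁ = 1.8889 − 1.8856 = 3.30×10⁻³ m
α₁L₁ − α₂L₂ = 13×10⁻⁶×1.8856 − 9.4×10⁻⁶×1.8889 = 6.75714×10⁻⁶ m/K
ΔT = 3.30×10⁻³ / 6.75714×10⁻⁶ = 488.372 K
T = 23.3 + 488.372 = 511.672 °C

T = 511.7 °C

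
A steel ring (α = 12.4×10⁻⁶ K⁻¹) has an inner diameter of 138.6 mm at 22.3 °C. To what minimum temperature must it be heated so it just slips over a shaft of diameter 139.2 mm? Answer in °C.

T = 371 °C

Required Δd = 139.2 − 138.6 = 0.6 mm
Δd = αd₀ΔT ⇒ ΔT = Δd/(αd₀) = 0.6 / (12.4×10⁻⁶ × 138.6) = 349.11 K
T_min = 22.3 + 349.11 = 371.41 °C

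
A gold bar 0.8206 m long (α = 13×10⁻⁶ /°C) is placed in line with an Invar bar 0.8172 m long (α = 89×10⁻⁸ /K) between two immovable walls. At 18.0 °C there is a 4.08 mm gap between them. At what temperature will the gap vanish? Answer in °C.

α₁L₁ = 1.06678×10⁻⁵ m/K, α₂L₂ = 7.27308×10⁻⁷ m/K → total 1.1395108×10⁻⁵ m/K
ΔT = g/(α₁L₁+α₂L₂) = 4.08×10⁻³ / 1.1395108×10⁻⁵ = 358.05 K
T = 18.0 + 358.05 = 376.05 °C

T = 376 °C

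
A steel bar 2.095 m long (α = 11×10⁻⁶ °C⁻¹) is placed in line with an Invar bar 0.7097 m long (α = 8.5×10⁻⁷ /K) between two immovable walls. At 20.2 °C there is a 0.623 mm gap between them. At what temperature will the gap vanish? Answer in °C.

T = 46.5 °C

α₁L₁ = 2.3045×10⁻⁵ m/K, α₂L₂ = 6.03245×10⁻⁷ m/K → total 2.3648245×10⁻⁵ m/K
ΔT = g/(α₁L₁+α₂L₂) = 6.23×10⁻⁴ / 2.3648245×10⁻⁵ = 26.344 K
T = 20.2 + 26.344 = 46.544 °C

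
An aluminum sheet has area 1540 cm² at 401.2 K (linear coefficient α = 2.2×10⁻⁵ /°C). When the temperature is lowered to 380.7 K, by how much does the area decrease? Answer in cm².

ΔA = 1.39 cm²

Area coefficient ≈ 2α; |ΔT| = 20.5 K
ΔA = 2αA₀ΔT = 2(2.2×10⁻⁵)(1540)(20.5) = 1.39 cm²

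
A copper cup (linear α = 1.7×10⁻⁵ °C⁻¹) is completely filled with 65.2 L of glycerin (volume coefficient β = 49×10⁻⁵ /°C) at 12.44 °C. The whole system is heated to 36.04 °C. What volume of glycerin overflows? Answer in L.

The cup also expands: β_container ≈ 3α = 5.1×10⁻⁵ /K
Net overflow = V₀(β_liq − 3α_cont)ΔT
β − 3α = 4.90×10⁻⁴ − 5.1×10⁻⁵ = 4.39×10⁻⁴ /K; ΔT = 23.60 K
ΔV = 65.2 × 4.39×10⁻⁴ × 23.60 = 0.675 L

0.675 L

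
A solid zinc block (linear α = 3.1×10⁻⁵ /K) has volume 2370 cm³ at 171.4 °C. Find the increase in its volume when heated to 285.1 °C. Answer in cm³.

Isotropic solid: β ≈ 3α = 9.3×10⁻⁵ /K; ΔT = 113.7 K
ΔV = 3αV₀ΔT = 3(3.1×10⁻⁵)(2370)(113.7) = 25.1 cm³

ΔV = 25.1 cm³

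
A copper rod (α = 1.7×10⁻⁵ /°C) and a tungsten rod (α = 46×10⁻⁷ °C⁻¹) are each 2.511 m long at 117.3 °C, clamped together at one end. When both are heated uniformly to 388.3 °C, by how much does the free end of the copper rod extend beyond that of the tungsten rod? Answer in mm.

ΔT = 271.0 K
copper: ΔL = 1.7×10⁻⁵ × 2.511 m × 271.0 = 1.1568×10⁻² m = 11.568 mm
tungsten: ΔL = 46×10⁻⁷ × 2.511 m × 271.0 = 3.1302×10⁻³ m = 3.1302 mm
difference = 11.568 − 3.1302 = 8.4378 mm

8.44 mm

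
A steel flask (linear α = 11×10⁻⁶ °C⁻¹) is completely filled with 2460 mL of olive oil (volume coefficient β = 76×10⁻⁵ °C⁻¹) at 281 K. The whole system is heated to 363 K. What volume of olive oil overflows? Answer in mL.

147 mL

The flask also expands: β_container ≈ 3α = 3.3×10⁻⁵ /K
Net overflow = V₀(β_liq − 3α_cont)ΔT
β − 3α = 7.60×10⁻⁴ − 3.3×10⁻⁵ = 7.27×10⁻⁴ /K; ΔT = 82 K
ΔV = 2460 × 7.27×10⁻⁴ × 82 = 147 mL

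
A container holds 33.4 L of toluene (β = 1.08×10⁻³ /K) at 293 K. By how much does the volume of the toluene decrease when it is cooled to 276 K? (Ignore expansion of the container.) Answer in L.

ΔV = 0.613 L

|ΔT| = |276 − 293| = 17 K
ΔV = βV₀ΔT = (1.08×10⁻³)(33.4)(17) = 0.613 L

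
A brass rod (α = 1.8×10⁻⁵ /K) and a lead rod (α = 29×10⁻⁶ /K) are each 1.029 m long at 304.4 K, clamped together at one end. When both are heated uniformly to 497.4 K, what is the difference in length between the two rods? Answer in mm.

ΔT = 193.0 K
brass: ΔL = 1.8×10⁻⁵ × 1.029 m × 193.0 = 3.5747×10⁻³ m = 3.5747 mm
lead: ΔL = 29×10⁻⁶ × 1.029 m × 193.0 = 5.7593×10⁻³ m = 5.7593 mm
difference = 5.7593 − 3.5747 = 2.1846 mm

2.18 mm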